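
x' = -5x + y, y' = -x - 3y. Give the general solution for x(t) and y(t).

Coefficient matrix A = [[-5, 1], [-1, -3]].
Characteristic polynomial det(A - λI) = λ^2 + 8λ + 16 = 0.
Single eigenvalue λ = -4 with algebraic multiplicity 2.
Eigenvector v = (1,1); generalized eigenvector w with (A-λI)w=v is (2,3).
General solution: e^(-4t)[K_1·v + K_2·(t·v + w)].

x(t) = K_1e^(-4t) + K_2te^(-4t) + 2K_2e^(-4t), y(t) = K_1e^(-4t) + K_2te^(-4t) + 3K_2e^(-4t)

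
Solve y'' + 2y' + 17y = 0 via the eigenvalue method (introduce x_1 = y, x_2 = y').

y(t) = K_1e^(-t)cos(4t) + K_2e^(-t)sin(4t)

Let x_1 = y, x_2 = y'. Then x_1' = x_2 and x_2' = -17x_1 - 2x_2.
A = [[0,1],[-17,-2]]; det(A-λI) = λ^2 + 2λ + 17.
Eigenvalues λ = -1 ± 4i.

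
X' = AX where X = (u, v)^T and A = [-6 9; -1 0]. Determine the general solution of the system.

Coefficient matrix A = [[-6, 9], [-1, 0]].
Characteristic polynomial det(A - λI) = λ^2 + 6λ + 9 = 0.
Single eigenvalue λ = -3 with algebraic multiplicity 2.
Eigenvector v = (-3,-1); generalized eigenvector w with (A-λI)w=v is (1,0).
General solution: e^(-3t)[C_1·v + C_2·(t·v + w)].

u(t) = -3C_1e^(-3t) - 3C_2te^(-3t) + C_2e^(-3t), v(t) = -C_1e^(-3t) - C_2te^(-3t)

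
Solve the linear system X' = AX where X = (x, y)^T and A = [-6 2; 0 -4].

Coefficient matrix A = [[-6, 2], [0, -4]].
Characteristic polynomial det(A - λI) = λ^2 + 10λ + 24 = 0.
Eigenvalues λ = -6, -4.
For λ=-6: (A-λI) row 1 is [0, 2], so an eigenvector is (1, 0).
For λ=-4: (A-λI) row 1 is [-2, 2], so an eigenvector is (-1, -1).
General solution: C_1e^(-6t)(1,0) + C_2e^(-4t)(-1,-1).

x(t) = C_1e^(-6t) - C_2e^(-4t), y(t) = -C_2e^(-4t)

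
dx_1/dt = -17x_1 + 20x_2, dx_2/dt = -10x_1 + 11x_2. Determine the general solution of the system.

x_1(t) = -c_1e^(-3t)sin(2t) + 3c_1e^(-3t)cos(2t) + 3c_2e^(-3t)sin(2t) + c_2e^(-3t)cos(2t), x_2(t) = -c_1e^(-3t)sin(2t) + 2c_1e^(-3t)cos(2t) + 2c_2e^(-3t)sin(2t) + c_2e^(-3t)cos(2t)

Coefficient matrix A = [[-17, 20], [-10, 11]].
Characteristic polynomial det(A - λI) = λ^2 + 6λ + 13 = 0.
Eigenvalues λ = -3 ± 2i (complex conjugate pair).
For λ=-3+2i: an eigenvector is (3,2) - i(-1,-1) = (3 + i, 2 + i).
A real fundamental pair from Re and Im of e^((-3+2i)t)v: X_1 = e^(-3t)(cos(2t)·(3,2) + sin(2t)·(-1,-1)), X_2 = e^(-3t)(sin(2t)·(3,2) - cos(2t)·(-1,-1)).
General solution: c_1X_1 + c_2X_2.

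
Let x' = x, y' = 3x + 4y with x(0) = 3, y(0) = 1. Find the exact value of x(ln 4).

12

A = [[1,0],[3,4]]; eigenvalues λ = 4, 1.
Eigenvectors: (0,1) for λ=4, (1,-1) for λ=1.
From the initial condition, c_1 = 4, c_2 = 3.
x(ln 4) = (4)(4^4)(0) + (3)(4^1)(1) = 12.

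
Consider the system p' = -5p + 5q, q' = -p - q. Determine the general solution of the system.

p(t) = -c_1e^(-3t)sin(t) - 2c_1e^(-3t)cos(t) - 2c_2e^(-3t)sin(t) + c_2e^(-3t)cos(t), q(t) = -c_1e^(-3t)cos(t) - c_2e^(-3t)sin(t)

Coefficient matrix A = [[-5, 5], [-1, -1]].
Characteristic polynomial det(A - λI) = λ^2 + 6λ + 10 = 0.
Eigenvalues λ = -3 ± i (complex conjugate pair).
For λ=-3+i: an eigenvector is (-2,-1) - i(-1,0) = (-2 + i, -1).
A real fundamental pair from Re and Im of e^((-3+i)t)v: X_1 = e^(-3t)(cos(t)·(-2,-1) + sin(t)·(-1,0)), X_2 = e^(-3t)(sin(t)·(-2,-1) - cos(t)·(-1,0)).
General solution: c_1X_1 + c_2X_2.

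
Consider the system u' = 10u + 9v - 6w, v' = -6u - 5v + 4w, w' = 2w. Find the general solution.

u(t) = -c_1e^(t) + 3c_2e^(4t) + 3c_3e^(2t), v(t) = c_1e^(t) - 2c_2e^(4t) - 2c_3e^(2t), w(t) = c_3e^(2t)

Coefficient matrix A = [[10, 9, -6], [-6, -5, 4], [0, 0, 2]].
det(A - λI) = 0 gives eigenvalues λ = 1, 4, 2.
For λ=1: eigenvector (-1,1,0).
For λ=4: eigenvector (3,-2,0).
For λ=2: eigenvector (3,-2,1).
General solution: c_1e^(t)(-1,1,0) + c_2e^(4t)(3,-2,0) + c_3e^(2t)(3,-2,1).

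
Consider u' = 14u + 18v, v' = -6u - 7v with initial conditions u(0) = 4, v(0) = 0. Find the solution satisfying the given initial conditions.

Coefficient matrix A = [[14, 18], [-6, -7]].
Characteristic polynomial det(A - λI) = λ^2 - 7λ + 10 = 0.
Eigenvalues λ = 5, 2.
For λ=5: (A-λI) row 1 is [9, 18], so an eigenvector is (2, -1).
For λ=2: (A-λI) row 1 is [12, 18], so an eigenvector is (3, -2).
General solution: K_1e^(5t)(2,-1) + K_2e^(2t)(3,-2).
Applying u(0)=4, v(0)=0 gives K_1=8, K_2=-4.

u(t) = 16e^(5t) - 12e^(2t), v(t) = -8e^(5t) + 8e^(2t)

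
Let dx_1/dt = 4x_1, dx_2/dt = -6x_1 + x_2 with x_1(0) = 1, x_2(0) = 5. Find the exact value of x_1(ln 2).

A = [[4,0],[-6,1]]; eigenvalues λ = 4, 1.
Eigenvectors: (-1,2) for λ=4, (0,-1) for λ=1.
From the initial condition, c_1 = -1, c_2 = -7.
x_1(ln 2) = (-1)(2^4)(-1) + (-7)(2^1)(0) = 16.

16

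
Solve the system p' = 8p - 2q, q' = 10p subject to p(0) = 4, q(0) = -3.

p(t) = 11e^(4t)sin(2t) + 4e^(4t)cos(2t), q(t) = 26e^(4t)sin(2t) - 3e^(4t)cos(2t)

Coefficient matrix A = [[8, -2], [10, 0]].
Characteristic polynomial det(A - λI) = λ^2 - 8λ + 20 = 0.
Eigenvalues λ = 4 ± 2i (complex conjugate pair).
For λ=4+2i: an eigenvector is (0,1) - i(-1,-2) = (0 + i, 1 + 2i).
A real fundamental pair from Re and Im of e^((4+2i)t)v: X_1 = e^(4t)(cos(2t)·(0,1) + sin(2t)·(-1,-2)), X_2 = e^(4t)(sin(2t)·(0,1) - cos(2t)·(-1,-2)).
General solution: K_1X_1 + K_2X_2.
Applying p(0)=4, q(0)=-3 gives K_1=-11, K_2=4.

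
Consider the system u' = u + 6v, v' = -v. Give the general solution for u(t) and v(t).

Coefficient matrix A = [[1, 6], [0, -1]].
Characteristic polynomial det(A - λI) = λ^2 - 1 = 0.
Eigenvalues λ = 1, -1.
For λ=1: (A-λI) row 1 is [0, 6], so an eigenvector is (-1, 0).
For λ=-1: (A-λI) row 1 is [2, 6], so an eigenvector is (3, -1).
General solution: c_1e^(t)(-1,0) + c_2e^(-t)(3,-1).

u(t) = -c_1e^(t) + 3c_2e^(-t), v(t) = -c_2e^(-t)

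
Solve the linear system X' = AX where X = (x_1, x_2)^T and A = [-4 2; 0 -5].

x_1(t) = -c_1e^(-4t) - 2c_2e^(-5t), x_2(t) = c_2e^(-5t)

Coefficient matrix A = [[-4, 2], [0, -5]].
Characteristic polynomial det(A - λI) = λ^2 + 9λ + 20 = 0.
Eigenvalues λ = -4, -5.
For λ=-4: (A-λI) row 1 is [0, 2], so an eigenvector is (-1, 0).
For λ=-5: (A-λI) row 1 is [1, 2], so an eigenvector is (-2, 1).
General solution: c_1e^(-4t)(-1,0) + c_2e^(-5t)(-2,1).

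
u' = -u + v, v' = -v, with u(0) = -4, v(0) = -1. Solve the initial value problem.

Coefficient matrix A = [[-1, 1], [0, -1]].
Characteristic polynomial det(A - λI) = λ^2 + 2λ + 1 = 0.
Single eigenvalue λ = -1 with algebraic multiplicity 2.
Eigenvector v = (1,0); generalized eigenvector w with (A-λI)w=v is (3,1).
General solution: e^(-t)[C_1·v + C_2·(t·v + w)].
Applying u(0)=-4, v(0)=-1 gives C_1=-1, C_2=-1.

u(t) = -te^(-t) - 4e^(-t), v(t) = -e^(-t)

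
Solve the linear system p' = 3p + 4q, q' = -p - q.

p(t) = -2C_1e^(t) - 2C_2te^(t) - C_2e^(t), q(t) = C_1e^(t) + C_2te^(t)

Coefficient matrix A = [[3, 4], [-1, -1]].
Characteristic polynomial det(A - λI) = λ^2 - 2λ + 1 = 0.
Single eigenvalue λ = 1 with algebraic multiplicity 2.
Eigenvector v = (-2,1); generalized eigenvector w with (A-λI)w=v is (-1,0).
General solution: e^(t)[C_1·v + C_2·(t·v + w)].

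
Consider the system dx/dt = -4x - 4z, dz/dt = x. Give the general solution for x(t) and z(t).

x(t) = -2C_1e^(-2t) - 2C_2te^(-2t) - 3C_2e^(-2t), z(t) = C_1e^(-2t) + C_2te^(-2t) + 2C_2e^(-2t)

Coefficient matrix A = [[-4, -4], [1, 0]].
Characteristic polynomial det(A - λI) = λ^2 + 4λ + 4 = 0.
Single eigenvalue λ = -2 with algebraic multiplicity 2.
Eigenvector v = (-2,1); generalized eigenvector w with (A-λI)w=v is (-3,2).
General solution: e^(-2t)[C_1·v + C_2·(t·v + w)].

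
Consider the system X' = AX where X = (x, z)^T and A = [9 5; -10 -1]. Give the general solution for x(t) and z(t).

x(t) = c_1e^(4t)sin(5t) - c_2e^(4t)cos(5t), z(t) = -c_1e^(4t)sin(5t) + c_1e^(4t)cos(5t) + c_2e^(4t)sin(5t) + c_2e^(4t)cos(5t)

Coefficient matrix A = [[9, 5], [-10, -1]].
Characteristic polynomial det(A - λI) = λ^2 - 8λ + 41 = 0.
Eigenvalues λ = 4 ± 5i (complex conjugate pair).
For λ=4+5i: an eigenvector is (0,1) - i(1,-1) = (0 - i, 1 + i).
A real fundamental pair from Re and Im of e^((4+5i)t)v: X_1 = e^(4t)(cos(5t)·(0,1) + sin(5t)·(1,-1)), X_2 = e^(4t)(sin(5t)·(0,1) - cos(5t)·(1,-1)).
General solution: c_1X_1 + c_2X_2.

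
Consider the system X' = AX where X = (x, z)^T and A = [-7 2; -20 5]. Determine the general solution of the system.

Coefficient matrix A = [[-7, 2], [-20, 5]].
Characteristic polynomial det(A - λI) = λ^2 + 2λ + 5 = 0.
Eigenvalues λ = -1 ± 2i (complex conjugate pair).
For λ=-1+2i: an eigenvector is (1,3) - i(0,-1) = (1, 3 + i).
A real fundamental pair from Re and Im of e^((-1+2i)t)v: X_1 = e^(-t)(cos(2t)·(1,3) + sin(2t)·(0,-1)), X_2 = e^(-t)(sin(2t)·(1,3) - cos(2t)·(0,-1)).
General solution: c_1X_1 + c_2X_2.

x(t) = c_1e^(-t)cos(2t) + c_2e^(-t)sin(2t), z(t) = -c_1e^(-t)sin(2t) + 3c_1e^(-t)cos(2t) + 3c_2e^(-t)sin(2t) + c_2e^(-t)cos(2t)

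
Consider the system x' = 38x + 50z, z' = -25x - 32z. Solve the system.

Coefficient matrix A = [[38, 50], [-25, -32]].
Characteristic polynomial det(A - λI) = λ^2 - 6λ + 34 = 0.
Eigenvalues λ = 3 ± 5i (complex conjugate pair).
For λ=3+5i: an eigenvector is (1,-1) - i(-3,2) = (1 + 3i, -1 - 2i).
A real fundamental pair from Re and Im of e^((3+5i)t)v: X_1 = e^(3t)(cos(5t)·(1,-1) + sin(5t)·(-3,2)), X_2 = e^(3t)(sin(5t)·(1,-1) - cos(5t)·(-3,2)).
General solution: c_1X_1 + c_2X_2.

x(t) = -3c_1e^(3t)sin(5t) + c_1e^(3t)cos(5t) + c_2e^(3t)sin(5t) + 3c_2e^(3t)cos(5t), z(t) = 2c_1e^(3t)sin(5t) - c_1e^(3t)cos(5t) - c_2e^(3t)sin(5t) - 2c_2e^(3t)cos(5t)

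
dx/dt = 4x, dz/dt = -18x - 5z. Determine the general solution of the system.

x(t) = -K_1e^(4t), z(t) = 2K_1e^(4t) + K_2e^(-5t)

Coefficient matrix A = [[4, 0], [-18, -5]].
Characteristic polynomial det(A - λI) = λ^2 + λ - 20 = 0.
Eigenvalues λ = 4, -5.
For λ=4: (A-λI) row 2 is [-18, -9], so an eigenvector is (-1, 2).
For λ=-5: (A-λI) row 1 is [9, 0], so an eigenvector is (0, 1).
General solution: K_1e^(4t)(-1,2) + K_2e^(-5t)(0,1).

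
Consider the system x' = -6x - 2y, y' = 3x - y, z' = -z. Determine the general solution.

x(t) = c_1e^(-4t) - 2c_2e^(-3t), y(t) = -c_1e^(-4t) + 3c_2e^(-3t), z(t) = c_3e^(-t)

Coefficient matrix A = [[-6, -2, 0], [3, -1, 0], [0, 0, -1]].
det(A - λI) = 0 gives eigenvalues λ = -4, -3, -1.
For λ=-4: eigenvector (1,-1,0).
For λ=-3: eigenvector (-2,3,0).
For λ=-1: eigenvector (0,0,1).
General solution: c_1e^(-4t)(1,-1,0) + c_2e^(-3t)(-2,3,0) + c_3e^(-t)(0,0,1).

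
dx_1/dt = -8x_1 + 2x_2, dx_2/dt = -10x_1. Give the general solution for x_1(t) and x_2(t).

x_1(t) = -K_1e^(-4t)sin(2t) + K_2e^(-4t)cos(2t), x_2(t) = -2K_1e^(-4t)sin(2t) - K_1e^(-4t)cos(2t) - K_2e^(-4t)sin(2t) + 2K_2e^(-4t)cos(2t)

Coefficient matrix A = [[-8, 2], [-10, 0]].
Characteristic polynomial det(A - λI) = λ^2 + 8λ + 20 = 0.
Eigenvalues λ = -4 ± 2i (complex conjugate pair).
For λ=-4+2i: an eigenvector is (0,-1) - i(-1,-2) = (0 + i, -1 + 2i).
A real fundamental pair from Re and Im of e^((-4+2i)t)v: X_1 = e^(-4t)(cos(2t)·(0,-1) + sin(2t)·(-1,-2)), X_2 = e^(-4t)(sin(2t)·(0,-1) - cos(2t)·(-1,-2)).
General solution: K_1X_1 + K_2X_2.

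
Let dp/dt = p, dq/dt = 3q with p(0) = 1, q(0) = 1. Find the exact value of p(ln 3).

3

A = [[1,0],[0,3]]; eigenvalues λ = 3, 1.
Eigenvectors: (0,1) for λ=3, (-1,0) for λ=1.
From the initial condition, c_1 = 1, c_2 = -1.
p(ln 3) = (1)(3^3)(0) + (-1)(3^1)(-1) = 3.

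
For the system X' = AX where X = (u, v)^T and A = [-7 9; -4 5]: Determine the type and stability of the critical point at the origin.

stable improper node

A = [[-7,9],[-4,5]]; det(A-λI) = λ^2 + 2λ + 1.
repeated λ = -1 with a single eigenvector.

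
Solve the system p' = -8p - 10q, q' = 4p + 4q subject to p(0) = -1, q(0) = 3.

Coefficient matrix A = [[-8, -10], [4, 4]].
Characteristic polynomial det(A - λI) = λ^2 + 4λ + 8 = 0.
Eigenvalues λ = -2 ± 2i (complex conjugate pair).
For λ=-2+2i: an eigenvector is (1,-1) - i(2,-1) = (1 - 2i, -1 + i).
A real fundamental pair from Re and Im of e^((-2+2i)t)v: X_1 = e^(-2t)(cos(2t)·(1,-1) + sin(2t)·(2,-1)), X_2 = e^(-2t)(sin(2t)·(1,-1) - cos(2t)·(2,-1)).
General solution: K_1X_1 + K_2X_2.
Applying p(0)=-1, q(0)=3 gives K_1=-5, K_2=-2.

p(t) = -12e^(-2t)sin(2t) - e^(-2t)cos(2t), q(t) = 7e^(-2t)sin(2t) + 3e^(-2t)cos(2t)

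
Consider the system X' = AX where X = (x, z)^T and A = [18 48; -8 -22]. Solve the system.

x(t) = -2C_1e^(-6t) - 3C_2e^(2t), z(t) = C_1e^(-6t) + C_2e^(2t)

Coefficient matrix A = [[18, 48], [-8, -22]].
Characteristic polynomial det(A - λI) = λ^2 + 4λ - 12 = 0.
Eigenvalues λ = -6, 2.
For λ=-6: (A-λI) row 1 is [24, 48], so an eigenvector is (-2, 1).
For λ=2: (A-λI) row 1 is [16, 48], so an eigenvector is (-3, 1).
General solution: C_1e^(-6t)(-2,1) + C_2e^(2t)(-3,1).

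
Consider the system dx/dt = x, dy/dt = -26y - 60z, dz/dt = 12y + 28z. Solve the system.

x(t) = K_1e^(t), y(t) = 5K_2e^(-2t) - 2K_3e^(4t), z(t) = -2K_2e^(-2t) + K_3e^(4t)

Coefficient matrix A = [[1, 0, 0], [0, -26, -60], [0, 12, 28]].
det(A - λI) = 0 gives eigenvalues λ = 1, -2, 4.
For λ=1: eigenvector (1,0,0).
For λ=-2: eigenvector (0,5,-2).
For λ=4: eigenvector (0,-2,1).
General solution: K_1e^(t)(1,0,0) + K_2e^(-2t)(0,5,-2) + K_3e^(4t)(0,-2,1).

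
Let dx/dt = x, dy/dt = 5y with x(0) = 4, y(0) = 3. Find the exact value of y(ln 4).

3072

A = [[1,0],[0,5]]; eigenvalues λ = 5, 1.
Eigenvectors: (0,1) for λ=5, (-1,0) for λ=1.
From the initial condition, c_1 = 3, c_2 = -4.
y(ln 4) = (3)(4^5)(1) + (-4)(4^1)(0) = 3072.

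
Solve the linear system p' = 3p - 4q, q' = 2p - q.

p(t) = c_1e^(t)sin(2t) - c_1e^(t)cos(2t) - c_2e^(t)sin(2t) - c_2e^(t)cos(2t), q(t) = -c_1e^(t)cos(2t) - c_2e^(t)sin(2t)

Coefficient matrix A = [[3, -4], [2, -1]].
Characteristic polynomial det(A - λI) = λ^2 - 2λ + 5 = 0.
Eigenvalues λ = 1 ± 2i (complex conjugate pair).
For λ=1+2i: an eigenvector is (-1,-1) - i(1,0) = (-1 - i, -1).
A real fundamental pair from Re and Im of e^((1+2i)t)v: X_1 = e^(t)(cos(2t)·(-1,-1) + sin(2t)·(1,0)), X_2 = e^(t)(sin(2t)·(-1,-1) - cos(2t)·(1,0)).
General solution: c_1X_1 + c_2X_2.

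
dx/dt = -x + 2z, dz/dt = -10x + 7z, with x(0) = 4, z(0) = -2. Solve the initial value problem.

x(t) = -10e^(3t)sin(2t) + 4e^(3t)cos(2t), z(t) = -24e^(3t)sin(2t) - 2e^(3t)cos(2t)

Coefficient matrix A = [[-1, 2], [-10, 7]].
Characteristic polynomial det(A - λI) = λ^2 - 6λ + 13 = 0.
Eigenvalues λ = 3 ± 2i (complex conjugate pair).
For λ=3+2i: an eigenvector is (0,1) - i(1,2) = (0 - i, 1 - 2i).
A real fundamental pair from Re and Im of e^((3+2i)t)v: X_1 = e^(3t)(cos(2t)·(0,1) + sin(2t)·(1,2)), X_2 = e^(3t)(sin(2t)·(0,1) - cos(2t)·(1,2)).
General solution: K_1X_1 + K_2X_2.
Applying x(0)=4, z(0)=-2 gives K_1=-10, K_2=-4.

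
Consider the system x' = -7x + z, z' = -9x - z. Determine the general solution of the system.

Coefficient matrix A = [[-7, 1], [-9, -1]].
Characteristic polynomial det(A - λI) = λ^2 + 8λ + 16 = 0.
Single eigenvalue λ = -4 with algebraic multiplicity 2.
Eigenvector v = (-1,-3); generalized eigenvector w with (A-λI)w=v is (0,-1).
General solution: e^(-4t)[c_1·v + c_2·(t·v + w)].

x(t) = -c_1e^(-4t) - c_2te^(-4t), z(t) = -3c_1e^(-4t) - 3c_2te^(-4t) - c_2e^(-4t)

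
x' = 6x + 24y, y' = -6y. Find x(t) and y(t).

Coefficient matrix A = [[6, 24], [0, -6]].
Characteristic polynomial det(A - λI) = λ^2 - 36 = 0.
Eigenvalues λ = -6, 6.
For λ=-6: (A-λI) row 1 is [12, 24], so an eigenvector is (2, -1).
For λ=6: (A-λI) row 1 is [0, 24], so an eigenvector is (1, 0).
General solution: K_1e^(-6t)(2,-1) + K_2e^(6t)(1,0).

x(t) = 2K_1e^(-6t) + K_2e^(6t), y(t) = -K_1e^(-6t)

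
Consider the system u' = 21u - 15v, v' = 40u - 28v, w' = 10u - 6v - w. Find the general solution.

u(t) = -5C_2e^(-3t) + 3C_3e^(-4t), v(t) = -8C_2e^(-3t) + 5C_3e^(-4t), w(t) = C_1e^(-t) + C_2e^(-3t)

Coefficient matrix A = [[21, -15, 0], [40, -28, 0], [10, -6, -1]].
det(A - λI) = 0 gives eigenvalues λ = -1, -3, -4.
For λ=-1: eigenvector (0,0,1).
For λ=-3: eigenvector (-5,-8,1).
For λ=-4: eigenvector (3,5,0).
General solution: C_1e^(-t)(0,0,1) + C_2e^(-3t)(-5,-8,1) + C_3e^(-4t)(3,5,0).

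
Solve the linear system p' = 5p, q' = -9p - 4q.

p(t) = -K_1e^(5t), q(t) = K_1e^(5t) - K_2e^(-4t)

Coefficient matrix A = [[5, 0], [-9, -4]].
Characteristic polynomial det(A - λI) = λ^2 - λ - 20 = 0.
Eigenvalues λ = 5, -4.
For λ=5: (A-λI) row 2 is [-9, -9], so an eigenvector is (-1, 1).
For λ=-4: (A-λI) row 1 is [9, 0], so an eigenvector is (0, -1).
General solution: K_1e^(5t)(-1,1) + K_2e^(-4t)(0,-1).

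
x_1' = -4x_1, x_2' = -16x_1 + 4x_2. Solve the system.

Coefficient matrix A = [[-4, 0], [-16, 4]].
Characteristic polynomial det(A - λI) = λ^2 - 16 = 0.
Eigenvalues λ = -4, 4.
For λ=-4: (A-λI) row 2 is [-16, 8], so an eigenvector is (-1, -2).
For λ=4: (A-λI) row 1 is [-8, 0], so an eigenvector is (0, -1).
General solution: c_1e^(-4t)(-1,-2) + c_2e^(4t)(0,-1).

x_1(t) = -c_1e^(-4t), x_2(t) = -2c_1e^(-4t) - c_2e^(4t)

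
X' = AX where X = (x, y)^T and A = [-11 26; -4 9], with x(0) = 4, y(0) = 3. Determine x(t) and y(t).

x(t) = 19e^(-t)sin(2t) + 4e^(-t)cos(2t), y(t) = 7e^(-t)sin(2t) + 3e^(-t)cos(2t)

Coefficient matrix A = [[-11, 26], [-4, 9]].
Characteristic polynomial det(A - λI) = λ^2 + 2λ + 5 = 0.
Eigenvalues λ = -1 ± 2i (complex conjugate pair).
For λ=-1+2i: an eigenvector is (-3,-1) - i(2,1) = (-3 - 2i, -1 - i).
A real fundamental pair from Re and Im of e^((-1+2i)t)v: X_1 = e^(-t)(cos(2t)·(-3,-1) + sin(2t)·(2,1)), X_2 = e^(-t)(sin(2t)·(-3,-1) - cos(2t)·(2,1)).
General solution: C_1X_1 + C_2X_2.
Applying x(0)=4, y(0)=3 gives C_1=2, C_2=-5.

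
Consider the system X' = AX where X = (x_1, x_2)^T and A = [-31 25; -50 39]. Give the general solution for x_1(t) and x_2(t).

Coefficient matrix A = [[-31, 25], [-50, 39]].
Characteristic polynomial det(A - λI) = λ^2 - 8λ + 41 = 0.
Eigenvalues λ = 4 ± 5i (complex conjugate pair).
For λ=4+5i: an eigenvector is (-1,-1) - i(2,3) = (-1 - 2i, -1 - 3i).
A real fundamental pair from Re and Im of e^((4+5i)t)v: X_1 = e^(4t)(cos(5t)·(-1,-1) + sin(5t)·(2,3)), X_2 = e^(4t)(sin(5t)·(-1,-1) - cos(5t)·(2,3)).
General solution: c_1X_1 + c_2X_2.

x_1(t) = 2c_1e^(4t)sin(5t) - c_1e^(4t)cos(5t) - c_2e^(4t)sin(5t) - 2c_2e^(4t)cos(5t), x_2(t) = 3c_1e^(4t)sin(5t) - c_1e^(4t)cos(5t) - c_2e^(4t)sin(5t) - 3c_2e^(4t)cos(5t)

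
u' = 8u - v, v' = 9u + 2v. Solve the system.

Coefficient matrix A = [[8, -1], [9, 2]].
Characteristic polynomial det(A - λI) = λ^2 - 10λ + 25 = 0.
Single eigenvalue λ = 5 with algebraic multiplicity 2.
Eigenvector v = (1,3); generalized eigenvector w with (A-λI)w=v is (0,-1).
General solution: e^(5t)[c_1·v + c_2·(t·v + w)].

u(t) = c_1e^(5t) + c_2te^(5t), v(t) = 3c_1e^(5t) + 3c_2te^(5t) - c_2e^(5t)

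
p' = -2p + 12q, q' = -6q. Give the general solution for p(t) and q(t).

p(t) = C_1e^(-2t) - 3C_2e^(-6t), q(t) = C_2e^(-6t)

Coefficient matrix A = [[-2, 12], [0, -6]].
Characteristic polynomial det(A - λI) = λ^2 + 8λ + 12 = 0.
Eigenvalues λ = -2, -6.
For λ=-2: (A-λI) row 1 is [0, 12], so an eigenvector is (1, 0).
For λ=-6: (A-λI) row 1 is [4, 12], so an eigenvector is (-3, 1).
General solution: C_1e^(-2t)(1,0) + C_2e^(-6t)(-3,1).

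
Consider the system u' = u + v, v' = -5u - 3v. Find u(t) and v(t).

u(t) = K_1e^(-t)cos(t) + K_2e^(-t)sin(t), v(t) = -K_1e^(-t)sin(t) - 2K_1e^(-t)cos(t) - 2K_2e^(-t)sin(t) + K_2e^(-t)cos(t)

Coefficient matrix A = [[1, 1], [-5, -3]].
Characteristic polynomial det(A - λI) = λ^2 + 2λ + 2 = 0.
Eigenvalues λ = -1 ± i (complex conjugate pair).
For λ=-1+i: an eigenvector is (1,-2) - i(0,-1) = (1, -2 + i).
A real fundamental pair from Re and Im of e^((-1+i)t)v: X_1 = e^(-t)(cos(t)·(1,-2) + sin(t)·(0,-1)), X_2 = e^(-t)(sin(t)·(1,-2) - cos(t)·(0,-1)).
General solution: K_1X_1 + K_2X_2.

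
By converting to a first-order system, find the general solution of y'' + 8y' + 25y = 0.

y(t) = c_1e^(-4t)cos(3t) + c_2e^(-4t)sin(3t)

Let x_1 = y, x_2 = y'. Then x_1' = x_2 and x_2' = -25x_1 - 8x_2.
A = [[0,1],[-25,-8]]; det(A-λI) = λ^2 + 8λ + 25.
Eigenvalues λ = -4 ± 3i.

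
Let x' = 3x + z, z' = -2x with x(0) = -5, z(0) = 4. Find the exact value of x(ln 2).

A = [[3,1],[-2,0]]; eigenvalues λ = 2, 1.
Eigenvectors: (1,-1) for λ=2, (1,-2) for λ=1.
From the initial condition, c_1 = -6, c_2 = 1.
x(ln 2) = (-6)(2^2)(1) + (1)(2^1)(1) = -22.

-22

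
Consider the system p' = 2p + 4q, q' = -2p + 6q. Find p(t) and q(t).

Coefficient matrix A = [[2, 4], [-2, 6]].
Characteristic polynomial det(A - λI) = λ^2 - 8λ + 20 = 0.
Eigenvalues λ = 4 ± 2i (complex conjugate pair).
For λ=4+2i: an eigenvector is (-1,0) - i(1,1) = (-1 - i, 0 - i).
A real fundamental pair from Re and Im of e^((4+2i)t)v: X_1 = e^(4t)(cos(2t)·(-1,0) + sin(2t)·(1,1)), X_2 = e^(4t)(sin(2t)·(-1,0) - cos(2t)·(1,1)).
General solution: K_1X_1 + K_2X_2.

p(t) = K_1e^(4t)sin(2t) - K_1e^(4t)cos(2t) - K_2e^(4t)sin(2t) - K_2e^(4t)cos(2t), q(t) = K_1e^(4t)sin(2t) - K_2e^(4t)cos(2t)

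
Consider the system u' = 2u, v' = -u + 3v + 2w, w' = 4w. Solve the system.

Coefficient matrix A = [[2, 0, 0], [-1, 3, 2], [0, 0, 4]].
det(A - λI) = 0 gives eigenvalues λ = 2, 3, 4.
For λ=2: eigenvector (1,1,0).
For λ=3: eigenvector (0,1,0).
For λ=4: eigenvector (0,2,1).
General solution: c_1e^(2t)(1,1,0) + c_2e^(3t)(0,1,0) + c_3e^(4t)(0,2,1).

u(t) = c_1e^(2t), v(t) = c_1e^(2t) + c_2e^(3t) + 2c_3e^(4t), w(t) = c_3e^(4t)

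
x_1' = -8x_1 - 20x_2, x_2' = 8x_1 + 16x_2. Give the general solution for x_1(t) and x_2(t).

Coefficient matrix A = [[-8, -20], [8, 16]].
Characteristic polynomial det(A - λI) = λ^2 - 8λ + 32 = 0.
Eigenvalues λ = 4 ± 4i (complex conjugate pair).
For λ=4+4i: an eigenvector is (2,-1) - i(-1,1) = (2 + i, -1 - i).
A real fundamental pair from Re and Im of e^((4+4i)t)v: X_1 = e^(4t)(cos(4t)·(2,-1) + sin(4t)·(-1,1)), X_2 = e^(4t)(sin(4t)·(2,-1) - cos(4t)·(-1,1)).
General solution: C_1X_1 + C_2X_2.

x_1(t) = -C_1e^(4t)sin(4t) + 2C_1e^(4t)cos(4t) + 2C_2e^(4t)sin(4t) + C_2e^(4t)cos(4t), x_2(t) = C_1e^(4t)sin(4t) - C_1e^(4t)cos(4t) - C_2e^(4t)sin(4t) - C_2e^(4t)cos(4t)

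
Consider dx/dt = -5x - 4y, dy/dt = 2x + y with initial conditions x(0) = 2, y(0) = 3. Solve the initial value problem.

x(t) = -8e^(-t) + 10e^(-3t), y(t) = 8e^(-t) - 5e^(-3t)

Coefficient matrix A = [[-5, -4], [2, 1]].
Characteristic polynomial det(A - λI) = λ^2 + 4λ + 3 = 0.
Eigenvalues λ = -3, -1.
For λ=-3: (A-λI) row 1 is [-2, -4], so an eigenvector is (-2, 1).
For λ=-1: (A-λI) row 1 is [-4, -4], so an eigenvector is (1, -1).
General solution: K_1e^(-3t)(-2,1) + K_2e^(-t)(1,-1).
Applying x(0)=2, y(0)=3 gives K_1=-5, K_2=-8.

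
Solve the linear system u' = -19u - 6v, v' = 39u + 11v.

u(t) = -c_1e^(-4t)sin(3t) - c_1e^(-4t)cos(3t) - c_2e^(-4t)sin(3t) + c_2e^(-4t)cos(3t), v(t) = 2c_1e^(-4t)sin(3t) + 3c_1e^(-4t)cos(3t) + 3c_2e^(-4t)sin(3t) - 2c_2e^(-4t)cos(3t)

Coefficient matrix A = [[-19, -6], [39, 11]].
Characteristic polynomial det(A - λI) = λ^2 + 8λ + 25 = 0.
Eigenvalues λ = -4 ± 3i (complex conjugate pair).
For λ=-4+3i: an eigenvector is (-1,3) - i(-1,2) = (-1 + i, 3 - 2i).
A real fundamental pair from Re and Im of e^((-4+3i)t)v: X_1 = e^(-4t)(cos(3t)·(-1,3) + sin(3t)·(-1,2)), X_2 = e^(-4t)(sin(3t)·(-1,3) - cos(3t)·(-1,2)).
General solution: c_1X_1 + c_2X_2.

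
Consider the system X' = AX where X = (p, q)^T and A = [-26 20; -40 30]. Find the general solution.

Coefficient matrix A = [[-26, 20], [-40, 30]].
Characteristic polynomial det(A - λI) = λ^2 - 4λ + 20 = 0.
Eigenvalues λ = 2 ± 4i (complex conjugate pair).
For λ=2+4i: an eigenvector is (-1,-1) - i(2,3) = (-1 - 2i, -1 - 3i).
A real fundamental pair from Re and Im of e^((2+4i)t)v: X_1 = e^(2t)(cos(4t)·(-1,-1) + sin(4t)·(2,3)), X_2 = e^(2t)(sin(4t)·(-1,-1) - cos(4t)·(2,3)).
General solution: K_1X_1 + K_2X_2.

p(t) = 2K_1e^(2t)sin(4t) - K_1e^(2t)cos(4t) - K_2e^(2t)sin(4t) - 2K_2e^(2t)cos(4t), q(t) = 3K_1e^(2t)sin(4t) - K_1e^(2t)cos(4t) - K_2e^(2t)sin(4t) - 3K_2e^(2t)cos(4t)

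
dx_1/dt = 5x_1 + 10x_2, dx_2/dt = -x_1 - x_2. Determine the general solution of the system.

x_1(t) = 3K_1e^(2t)sin(t) + K_1e^(2t)cos(t) + K_2e^(2t)sin(t) - 3K_2e^(2t)cos(t), x_2(t) = -K_1e^(2t)sin(t) + K_2e^(2t)cos(t)

Coefficient matrix A = [[5, 10], [-1, -1]].
Characteristic polynomial det(A - λI) = λ^2 - 4λ + 5 = 0.
Eigenvalues λ = 2 ± i (complex conjugate pair).
For λ=2+i: an eigenvector is (1,0) - i(3,-1) = (1 - 3i, 0 + i).
A real fundamental pair from Re and Im of e^((2+i)t)v: X_1 = e^(2t)(cos(t)·(1,0) + sin(t)·(3,-1)), X_2 = e^(2t)(sin(t)·(1,0) - cos(t)·(3,-1)).
General solution: K_1X_1 + K_2X_2.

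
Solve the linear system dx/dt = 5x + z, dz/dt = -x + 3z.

Coefficient matrix A = [[5, 1], [-1, 3]].
Characteristic polynomial det(A - λI) = λ^2 - 8λ + 16 = 0.
Single eigenvalue λ = 4 with algebraic multiplicity 2.
Eigenvector v = (-1,1); generalized eigenvector w with (A-λI)w=v is (-2,1).
General solution: e^(4t)[c_1·v + c_2·(t·v + w)].

x(t) = -c_1e^(4t) - c_2te^(4t) - 2c_2e^(4t), z(t) = c_1e^(4t) + c_2te^(4t) + c_2e^(4t)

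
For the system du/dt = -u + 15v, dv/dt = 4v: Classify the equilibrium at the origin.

A = [[-1,15],[0,4]]; det(A-λI) = λ^2 - 3λ - 4.
λ = 4, -1: opposite signs.

saddle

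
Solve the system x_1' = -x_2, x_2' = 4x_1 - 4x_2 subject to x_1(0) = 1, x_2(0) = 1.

x_1(t) = te^(-2t) + e^(-2t), x_2(t) = 2te^(-2t) + e^(-2t)

Coefficient matrix A = [[0, -1], [4, -4]].
Characteristic polynomial det(A - λI) = λ^2 + 4λ + 4 = 0.
Single eigenvalue λ = -2 with algebraic multiplicity 2.
Eigenvector v = (1,2); generalized eigenvector w with (A-λI)w=v is (1,1).
General solution: e^(-2t)[c_1·v + c_2·(t·v + w)].
Applying x_1(0)=1, x_2(0)=1 gives c_1=0, c_2=1.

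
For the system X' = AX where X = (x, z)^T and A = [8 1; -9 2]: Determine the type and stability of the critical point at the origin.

A = [[8,1],[-9,2]]; det(A-λI) = λ^2 - 10λ + 25.
repeated λ = 5 with a single eigenvector.

unstable improper node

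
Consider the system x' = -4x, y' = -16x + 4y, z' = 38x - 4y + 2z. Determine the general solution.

Coefficient matrix A = [[-4, 0, 0], [-16, 4, 0], [38, -4, 2]].
det(A - λI) = 0 gives eigenvalues λ = 4, -4, 2.
For λ=4: eigenvector (0,1,-2).
For λ=-4: eigenvector (1,2,-5).
For λ=2: eigenvector (0,0,1).
General solution: K_1e^(4t)(0,1,-2) + K_2e^(-4t)(1,2,-5) + K_3e^(2t)(0,0,1).

x(t) = K_2e^(-4t), y(t) = K_1e^(4t) + 2K_2e^(-4t), z(t) = -2K_1e^(4t) - 5K_2e^(-4t) + K_3e^(2t)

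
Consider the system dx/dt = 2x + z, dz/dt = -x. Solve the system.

x(t) = -c_1e^(t) - c_2te^(t), z(t) = c_1e^(t) + c_2te^(t) - c_2e^(t)

Coefficient matrix A = [[2, 1], [-1, 0]].
Characteristic polynomial det(A - λI) = λ^2 - 2λ + 1 = 0.
Single eigenvalue λ = 1 with algebraic multiplicity 2.
Eigenvector v = (-1,1); generalized eigenvector w with (A-λI)w=v is (0,-1).
General solution: e^(t)[c_1·v + c_2·(t·v + w)].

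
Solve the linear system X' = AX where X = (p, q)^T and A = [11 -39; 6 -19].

p(t) = 3C_1e^(-4t)sin(3t) - 2C_1e^(-4t)cos(3t) - 2C_2e^(-4t)sin(3t) - 3C_2e^(-4t)cos(3t), q(t) = C_1e^(-4t)sin(3t) - C_1e^(-4t)cos(3t) - C_2e^(-4t)sin(3t) - C_2e^(-4t)cos(3t)

Coefficient matrix A = [[11, -39], [6, -19]].
Characteristic polynomial det(A - λI) = λ^2 + 8λ + 25 = 0.
Eigenvalues λ = -4 ± 3i (complex conjugate pair).
For λ=-4+3i: an eigenvector is (-2,-1) - i(3,1) = (-2 - 3i, -1 - i).
A real fundamental pair from Re and Im of e^((-4+3i)t)v: X_1 = e^(-4t)(cos(3t)·(-2,-1) + sin(3t)·(3,1)), X_2 = e^(-4t)(sin(3t)·(-2,-1) - cos(3t)·(3,1)).
General solution: C_1X_1 + C_2X_2.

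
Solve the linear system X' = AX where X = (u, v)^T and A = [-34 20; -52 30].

Coefficient matrix A = [[-34, 20], [-52, 30]].
Characteristic polynomial det(A - λI) = λ^2 + 4λ + 20 = 0.
Eigenvalues λ = -2 ± 4i (complex conjugate pair).
For λ=-2+4i: an eigenvector is (-1,-2) - i(-2,-3) = (-1 + 2i, -2 + 3i).
A real fundamental pair from Re and Im of e^((-2+4i)t)v: X_1 = e^(-2t)(cos(4t)·(-1,-2) + sin(4t)·(-2,-3)), X_2 = e^(-2t)(sin(4t)·(-1,-2) - cos(4t)·(-2,-3)).
General solution: c_1X_1 + c_2X_2.

u(t) = -2c_1e^(-2t)sin(4t) - c_1e^(-2t)cos(4t) - c_2e^(-2t)sin(4t) + 2c_2e^(-2t)cos(4t), v(t) = -3c_1e^(-2t)sin(4t) - 2c_1e^(-2t)cos(4t) - 2c_2e^(-2t)sin(4t) + 3c_2e^(-2t)cos(4t)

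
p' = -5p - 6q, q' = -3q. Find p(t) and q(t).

p(t) = K_1e^(-5t) - 3K_2e^(-3t), q(t) = K_2e^(-3t)

Coefficient matrix A = [[-5, -6], [0, -3]].
Characteristic polynomial det(A - λI) = λ^2 + 8λ + 15 = 0.
Eigenvalues λ = -5, -3.
For λ=-5: (A-λI) row 1 is [0, -6], so an eigenvector is (1, 0).
For λ=-3: (A-λI) row 1 is [-2, -6], so an eigenvector is (-3, 1).
General solution: K_1e^(-5t)(1,0) + K_2e^(-3t)(-3,1).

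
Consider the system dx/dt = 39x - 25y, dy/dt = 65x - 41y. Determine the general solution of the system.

x(t) = C_1e^(-t)sin(5t) + 2C_1e^(-t)cos(5t) + 2C_2e^(-t)sin(5t) - C_2e^(-t)cos(5t), y(t) = 2C_1e^(-t)sin(5t) + 3C_1e^(-t)cos(5t) + 3C_2e^(-t)sin(5t) - 2C_2e^(-t)cos(5t)

Coefficient matrix A = [[39, -25], [65, -41]].
Characteristic polynomial det(A - λI) = λ^2 + 2λ + 26 = 0.
Eigenvalues λ = -1 ± 5i (complex conjugate pair).
For λ=-1+5i: an eigenvector is (2,3) - i(1,2) = (2 - i, 3 - 2i).
A real fundamental pair from Re and Im of e^((-1+5i)t)v: X_1 = e^(-t)(cos(5t)·(2,3) + sin(5t)·(1,2)), X_2 = e^(-t)(sin(5t)·(2,3) - cos(5t)·(1,2)).
General solution: C_1X_1 + C_2X_2.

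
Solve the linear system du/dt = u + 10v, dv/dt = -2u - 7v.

u(t) = -2c_1e^(-3t)sin(2t) - c_1e^(-3t)cos(2t) - c_2e^(-3t)sin(2t) + 2c_2e^(-3t)cos(2t), v(t) = c_1e^(-3t)sin(2t) - c_2e^(-3t)cos(2t)

Coefficient matrix A = [[1, 10], [-2, -7]].
Characteristic polynomial det(A - λI) = λ^2 + 6λ + 13 = 0.
Eigenvalues λ = -3 ± 2i (complex conjugate pair).
For λ=-3+2i: an eigenvector is (-1,0) - i(-2,1) = (-1 + 2i, 0 - i).
A real fundamental pair from Re and Im of e^((-3+2i)t)v: X_1 = e^(-3t)(cos(2t)·(-1,0) + sin(2t)·(-2,1)), X_2 = e^(-3t)(sin(2t)·(-1,0) - cos(2t)·(-2,1)).
General solution: c_1X_1 + c_2X_2.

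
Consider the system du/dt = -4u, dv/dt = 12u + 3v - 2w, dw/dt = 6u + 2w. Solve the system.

Coefficient matrix A = [[-4, 0, 0], [12, 3, -2], [6, 0, 2]].
det(A - λI) = 0 gives eigenvalues λ = 3, -4, 2.
For λ=3: eigenvector (0,1,0).
For λ=-4: eigenvector (1,-2,-1).
For λ=2: eigenvector (0,2,1).
General solution: C_1e^(3t)(0,1,0) + C_2e^(-4t)(1,-2,-1) + C_3e^(2t)(0,2,1).

u(t) = C_2e^(-4t), v(t) = C_1e^(3t) - 2C_2e^(-4t) + 2C_3e^(2t), w(t) = -C_2e^(-4t) + C_3e^(2t)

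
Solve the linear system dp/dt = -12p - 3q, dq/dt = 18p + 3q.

Coefficient matrix A = [[-12, -3], [18, 3]].
Characteristic polynomial det(A - λI) = λ^2 + 9λ + 18 = 0.
Eigenvalues λ = -6, -3.
For λ=-6: (A-λI) row 1 is [-6, -3], so an eigenvector is (-1, 2).
For λ=-3: (A-λI) row 1 is [-9, -3], so an eigenvector is (1, -3).
General solution: K_1e^(-6t)(-1,2) + K_2e^(-3t)(1,-3).

p(t) = -K_1e^(-6t) + K_2e^(-3t), q(t) = 2K_1e^(-6t) - 3K_2e^(-3t)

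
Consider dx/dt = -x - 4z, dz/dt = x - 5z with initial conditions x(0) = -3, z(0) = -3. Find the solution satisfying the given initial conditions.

Coefficient matrix A = [[-1, -4], [1, -5]].
Characteristic polynomial det(A - λI) = λ^2 + 6λ + 9 = 0.
Single eigenvalue λ = -3 with algebraic multiplicity 2.
Eigenvector v = (-2,-1); generalized eigenvector w with (A-λI)w=v is (3,2).
General solution: e^(-3t)[C_1·v + C_2·(t·v + w)].
Applying x(0)=-3, z(0)=-3 gives C_1=-3, C_2=-3.

x(t) = 6te^(-3t) - 3e^(-3t), z(t) = 3te^(-3t) - 3e^(-3t)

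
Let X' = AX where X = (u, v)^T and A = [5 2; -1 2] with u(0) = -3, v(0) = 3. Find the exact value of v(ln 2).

A = [[5,2],[-1,2]]; eigenvalues λ = 4, 3.
Eigenvectors: (-2,1) for λ=4, (1,-1) for λ=3.
From the initial condition, c_1 = 0, c_2 = -3.
v(ln 2) = (0)(2^4)(1) + (-3)(2^3)(-1) = 24.

24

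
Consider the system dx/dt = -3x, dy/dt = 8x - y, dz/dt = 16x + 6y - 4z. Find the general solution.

Coefficient matrix A = [[-3, 0, 0], [8, -1, 0], [16, 6, -4]].
det(A - λI) = 0 gives eigenvalues λ = -3, -1, -4.
For λ=-3: eigenvector (1,-4,-8).
For λ=-1: eigenvector (0,1,2).
For λ=-4: eigenvector (0,0,1).
General solution: c_1e^(-3t)(1,-4,-8) + c_2e^(-t)(0,1,2) + c_3e^(-4t)(0,0,1).

x(t) = c_1e^(-3t), y(t) = -4c_1e^(-3t) + c_2e^(-t), z(t) = -8c_1e^(-3t) + 2c_2e^(-t) + c_3e^(-4t)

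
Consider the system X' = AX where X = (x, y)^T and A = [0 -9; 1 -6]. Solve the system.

x(t) = 3C_1e^(-3t) + 3C_2te^(-3t) - 2C_2e^(-3t), y(t) = C_1e^(-3t) + C_2te^(-3t) - C_2e^(-3t)

Coefficient matrix A = [[0, -9], [1, -6]].
Characteristic polynomial det(A - λI) = λ^2 + 6λ + 9 = 0.
Single eigenvalue λ = -3 with algebraic multiplicity 2.
Eigenvector v = (3,1); generalized eigenvector w with (A-λI)w=v is (-2,-1).
General solution: e^(-3t)[C_1·v + C_2·(t·v + w)].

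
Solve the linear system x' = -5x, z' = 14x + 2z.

Coefficient matrix A = [[-5, 0], [14, 2]].
Characteristic polynomial det(A - λI) = λ^2 + 3λ - 10 = 0.
Eigenvalues λ = -5, 2.
For λ=-5: (A-λI) row 2 is [14, 7], so an eigenvector is (-1, 2).
For λ=2: (A-λI) row 1 is [-7, 0], so an eigenvector is (0, 1).
General solution: c_1e^(-5t)(-1,2) + c_2e^(2t)(0,1).

x(t) = -c_1e^(-5t), z(t) = 2c_1e^(-5t) + c_2e^(2t)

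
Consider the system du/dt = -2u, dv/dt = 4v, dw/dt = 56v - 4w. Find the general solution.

u(t) = C_1e^(-2t), v(t) = C_2e^(4t), w(t) = 7C_2e^(4t) + C_3e^(-4t)

Coefficient matrix A = [[-2, 0, 0], [0, 4, 0], [0, 56, -4]].
det(A - λI) = 0 gives eigenvalues λ = -2, 4, -4.
For λ=-2: eigenvector (1,0,0).
For λ=4: eigenvector (0,1,7).
For λ=-4: eigenvector (0,0,1).
General solution: C_1e^(-2t)(1,0,0) + C_2e^(4t)(0,1,7) + C_3e^(-4t)(0,0,1).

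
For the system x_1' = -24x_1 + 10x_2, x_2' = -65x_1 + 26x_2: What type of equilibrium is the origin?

A = [[-24,10],[-65,26]]; det(A-λI) = λ^2 - 2λ + 26.
λ = 1 ± 5i: positive real part.

unstable spiral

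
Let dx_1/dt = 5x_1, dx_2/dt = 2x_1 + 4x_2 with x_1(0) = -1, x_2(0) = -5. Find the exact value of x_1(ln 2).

-32

A = [[5,0],[2,4]]; eigenvalues λ = 5, 4.
Eigenvectors: (-1,-2) for λ=5, (0,-1) for λ=4.
From the initial condition, c_1 = 1, c_2 = 3.
x_1(ln 2) = (1)(2^5)(-1) + (3)(2^4)(0) = -32.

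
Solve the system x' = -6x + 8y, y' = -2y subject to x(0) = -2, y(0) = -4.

x(t) = -8e^(-2t) + 6e^(-6t), y(t) = -4e^(-2t)

Coefficient matrix A = [[-6, 8], [0, -2]].
Characteristic polynomial det(A - λI) = λ^2 + 8λ + 12 = 0.
Eigenvalues λ = -6, -2.
For λ=-6: (A-λI) row 1 is [0, 8], so an eigenvector is (1, 0).
For λ=-2: (A-λI) row 1 is [-4, 8], so an eigenvector is (-2, -1).
General solution: c_1e^(-6t)(1,0) + c_2e^(-2t)(-2,-1).
Applying x(0)=-2, y(0)=-4 gives c_1=6, c_2=4.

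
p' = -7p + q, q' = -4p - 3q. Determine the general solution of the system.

p(t) = -K_1e^(-5t) - K_2te^(-5t), q(t) = -2K_1e^(-5t) - 2K_2te^(-5t) - K_2e^(-5t)

Coefficient matrix A = [[-7, 1], [-4, -3]].
Characteristic polynomial det(A - λI) = λ^2 + 10λ + 25 = 0.
Single eigenvalue λ = -5 with algebraic multiplicity 2.
Eigenvector v = (-1,-2); generalized eigenvector w with (A-λI)w=v is (0,-1).
General solution: e^(-5t)[K_1·v + K_2·(t·v + w)].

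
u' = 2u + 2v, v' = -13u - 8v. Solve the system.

Coefficient matrix A = [[2, 2], [-13, -8]].
Characteristic polynomial det(A - λI) = λ^2 + 6λ + 10 = 0.
Eigenvalues λ = -3 ± i (complex conjugate pair).
For λ=-3+i: an eigenvector is (1,-2) - i(1,-3) = (1 - i, -2 + 3i).
A real fundamental pair from Re and Im of e^((-3+i)t)v: X_1 = e^(-3t)(cos(t)·(1,-2) + sin(t)·(1,-3)), X_2 = e^(-3t)(sin(t)·(1,-2) - cos(t)·(1,-3)).
General solution: c_1X_1 + c_2X_2.

u(t) = c_1e^(-3t)sin(t) + c_1e^(-3t)cos(t) + c_2e^(-3t)sin(t) - c_2e^(-3t)cos(t), v(t) = -3c_1e^(-3t)sin(t) - 2c_1e^(-3t)cos(t) - 2c_2e^(-3t)sin(t) + 3c_2e^(-3t)cos(t)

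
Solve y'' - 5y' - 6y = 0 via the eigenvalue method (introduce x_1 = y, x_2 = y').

y(t) = c_1e^(-t) + c_2e^(6t)

Let x_1 = y, x_2 = y'. Then x_1' = x_2 and x_2' = 6x_1 + 5x_2.
A = [[0,1],[6,5]]; det(A-λI) = λ^2 - 5λ - 6.
Eigenvalues λ = -1, 6 with eigenvectors (1,-1), (1,6).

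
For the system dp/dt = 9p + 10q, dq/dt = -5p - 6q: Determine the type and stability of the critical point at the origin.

A = [[9,10],[-5,-6]]; det(A-λI) = λ^2 - 3λ - 4.
λ = -1, 4: opposite signs.

saddle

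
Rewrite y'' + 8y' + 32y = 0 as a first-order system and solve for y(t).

Let x_1 = y, x_2 = y'. Then x_1' = x_2 and x_2' = -32x_1 - 8x_2.
A = [[0,1],[-32,-8]]; det(A-λI) = λ^2 + 8λ + 32.
Eigenvalues λ = -4 ± 4i.

y(t) = K_1e^(-4t)cos(4t) + K_2e^(-4t)sin(4t)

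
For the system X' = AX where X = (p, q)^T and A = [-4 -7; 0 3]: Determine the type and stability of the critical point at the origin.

A = [[-4,-7],[0,3]]; det(A-λI) = λ^2 + λ - 12.
λ = 3, -4: opposite signs.

saddle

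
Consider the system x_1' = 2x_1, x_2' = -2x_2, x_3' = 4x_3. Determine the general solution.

Coefficient matrix A = [[2, 0, 0], [0, -2, 0], [0, 0, 4]].
det(A - λI) = 0 gives eigenvalues λ = 2, -2, 4.
For λ=2: eigenvector (1,0,0).
For λ=-2: eigenvector (0,1,0).
For λ=4: eigenvector (0,0,1).
General solution: C_1e^(2t)(1,0,0) + C_2e^(-2t)(0,1,0) + C_3e^(4t)(0,0,1).

x_1(t) = C_1e^(2t), x_2(t) = C_2e^(-2t), x_3(t) = C_3e^(4t)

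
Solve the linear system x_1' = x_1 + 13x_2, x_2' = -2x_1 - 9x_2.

Coefficient matrix A = [[1, 13], [-2, -9]].
Characteristic polynomial det(A - λI) = λ^2 + 8λ + 17 = 0.
Eigenvalues λ = -4 ± i (complex conjugate pair).
For λ=-4+i: an eigenvector is (-2,1) - i(3,-1) = (-2 - 3i, 1 + i).
A real fundamental pair from Re and Im of e^((-4+i)t)v: X_1 = e^(-4t)(cos(t)·(-2,1) + sin(t)·(3,-1)), X_2 = e^(-4t)(sin(t)·(-2,1) - cos(t)·(3,-1)).
General solution: K_1X_1 + K_2X_2.

x_1(t) = 3K_1e^(-4t)sin(t) - 2K_1e^(-4t)cos(t) - 2K_2e^(-4t)sin(t) - 3K_2e^(-4t)cos(t), x_2(t) = -K_1e^(-4t)sin(t) + K_1e^(-4t)cos(t) + K_2e^(-4t)sin(t) + K_2e^(-4t)cos(t)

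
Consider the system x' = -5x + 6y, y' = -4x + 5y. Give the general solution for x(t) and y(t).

Coefficient matrix A = [[-5, 6], [-4, 5]].
Characteristic polynomial det(A - λI) = λ^2 - 1 = 0.
Eigenvalues λ = -1, 1.
For λ=-1: (A-λI) row 1 is [-4, 6], so an eigenvector is (3, 2).
For λ=1: (A-λI) row 1 is [-6, 6], so an eigenvector is (-1, -1).
General solution: K_1e^(-t)(3,2) + K_2e^(t)(-1,-1).

x(t) = 3K_1e^(-t) - K_2e^(t), y(t) = 2K_1e^(-t) - K_2e^(t)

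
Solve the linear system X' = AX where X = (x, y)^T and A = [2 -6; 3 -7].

x(t) = c_1e^(-4t) - 2c_2e^(-t), y(t) = c_1e^(-4t) - c_2e^(-t)

Coefficient matrix A = [[2, -6], [3, -7]].
Characteristic polynomial det(A - λI) = λ^2 + 5λ + 4 = 0.
Eigenvalues λ = -4, -1.
For λ=-4: (A-λI) row 1 is [6, -6], so an eigenvector is (1, 1).
For λ=-1: (A-λI) row 1 is [3, -6], so an eigenvector is (-2, -1).
General solution: c_1e^(-4t)(1,1) + c_2e^(-t)(-2,-1).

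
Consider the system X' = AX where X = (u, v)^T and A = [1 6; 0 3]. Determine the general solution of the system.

Coefficient matrix A = [[1, 6], [0, 3]].
Characteristic polynomial det(A - λI) = λ^2 - 4λ + 3 = 0.
Eigenvalues λ = 1, 3.
For λ=1: (A-λI) row 1 is [0, 6], so an eigenvector is (1, 0).
For λ=3: (A-λI) row 1 is [-2, 6], so an eigenvector is (-3, -1).
General solution: C_1e^(t)(1,0) + C_2e^(3t)(-3,-1).

u(t) = C_1e^(t) - 3C_2e^(3t), v(t) = -C_2e^(3t)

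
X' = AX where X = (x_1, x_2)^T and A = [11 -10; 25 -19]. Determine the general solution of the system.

Coefficient matrix A = [[11, -10], [25, -19]].
Characteristic polynomial det(A - λI) = λ^2 + 8λ + 41 = 0.
Eigenvalues λ = -4 ± 5i (complex conjugate pair).
For λ=-4+5i: an eigenvector is (1,1) - i(1,2) = (1 - i, 1 - 2i).
A real fundamental pair from Re and Im of e^((-4+5i)t)v: X_1 = e^(-4t)(cos(5t)·(1,1) + sin(5t)·(1,2)), X_2 = e^(-4t)(sin(5t)·(1,1) - cos(5t)·(1,2)).
General solution: c_1X_1 + c_2X_2.

x_1(t) = c_1e^(-4t)sin(5t) + c_1e^(-4t)cos(5t) + c_2e^(-4t)sin(5t) - c_2e^(-4t)cos(5t), x_2(t) = 2c_1e^(-4t)sin(5t) + c_1e^(-4t)cos(5t) + c_2e^(-4t)sin(5t) - 2c_2e^(-4t)cos(5t)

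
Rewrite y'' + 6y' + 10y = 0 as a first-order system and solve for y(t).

y(t) = c_1e^(-3t)cos(t) + c_2e^(-3t)sin(t)

Let x_1 = y, x_2 = y'. Then x_1' = x_2 and x_2' = -10x_1 - 6x_2.
A = [[0,1],[-10,-6]]; det(A-λI) = λ^2 + 6λ + 10.
Eigenvalues λ = -3 ± i.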